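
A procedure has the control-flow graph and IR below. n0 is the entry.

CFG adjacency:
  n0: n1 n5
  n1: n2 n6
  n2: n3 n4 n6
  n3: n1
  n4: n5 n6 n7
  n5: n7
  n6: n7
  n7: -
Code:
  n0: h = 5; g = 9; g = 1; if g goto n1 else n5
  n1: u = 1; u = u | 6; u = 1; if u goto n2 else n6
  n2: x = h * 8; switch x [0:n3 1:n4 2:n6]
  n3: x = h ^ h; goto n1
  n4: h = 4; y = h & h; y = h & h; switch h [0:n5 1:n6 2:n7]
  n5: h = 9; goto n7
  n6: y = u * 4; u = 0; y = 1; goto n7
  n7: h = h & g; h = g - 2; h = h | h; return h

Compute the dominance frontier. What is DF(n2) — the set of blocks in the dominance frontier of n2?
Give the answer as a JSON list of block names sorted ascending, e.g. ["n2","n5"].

Answer: ["n1", "n5", "n6", "n7"]

Derivation:
idom tree: n1←n0 n2←n1 n3←n2 n4←n2 n5←n0 n6←n1 n7←n0
Dom at joins:
  n1: preds {n0,n3}: {n0} ∩ {n0,n1,n2,n3} = {n0}; idom=n0
  n5: preds {n0,n4}: {n0} ∩ {n0,n1,n2,n4} = {n0}; idom=n0
  n6: preds {n1,n2,n4}: {n0,n1} ∩ {n0,n1,n2} ∩ {n0,n1,n2,n4} = {n0,n1}; idom=n1
  n7: preds {n4,n5,n6}: {n0,n1,n2,n4} ∩ {n0,n5} ∩ {n0,n1,n6} = {n0}; idom=n0

DF walk-up:
  n1←n0: walk · to n0
  n1←n3: walk n3→n2→n1 to n0
  n5←n0: walk · to n0
  n5←n4: walk n4→n2→n1 to n0
  n6←n1: walk · to n1
  n6←n2: walk n2 to n1
  n6←n4: walk n4→n2 to n1
  n7←n4: walk n4→n2→n1 to n0
  n7←n5: walk n5 to n0
  n7←n6: walk n6→n1 to n0
  DF(n0)=∅
  DF(n1)={n1,n5,n7}
  DF(n2)={n1,n5,n6,n7}
  DF(n3)={n1}
  DF(n4)={n5,n6,n7}
  DF(n5)={n7}
  DF(n6)={n7}
  DF(n7)=∅

DF(n2) = ["n1", "n5", "n6", "n7"]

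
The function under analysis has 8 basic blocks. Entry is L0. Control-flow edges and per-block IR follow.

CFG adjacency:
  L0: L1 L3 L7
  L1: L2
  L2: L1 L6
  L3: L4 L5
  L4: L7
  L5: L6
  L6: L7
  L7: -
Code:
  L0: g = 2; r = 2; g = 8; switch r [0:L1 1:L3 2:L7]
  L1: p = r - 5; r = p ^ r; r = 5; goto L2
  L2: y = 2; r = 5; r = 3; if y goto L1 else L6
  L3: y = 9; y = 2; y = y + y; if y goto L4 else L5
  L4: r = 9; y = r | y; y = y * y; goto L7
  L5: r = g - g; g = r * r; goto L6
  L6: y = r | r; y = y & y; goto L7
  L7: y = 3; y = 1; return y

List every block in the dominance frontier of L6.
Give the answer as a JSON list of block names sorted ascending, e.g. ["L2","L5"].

Answer: ["L7"]

Derivation:
idom tree: L1←L0 L2←L1 L3←L0 L4←L3 L5←L3 L6←L0 L7←L0
Dom∩ at merges:
  L1: preds {L0,L2}: {L0} ∩ {L0,L1,L2} = {L0}; idom=L0
  L6: preds {L2,L5}: {L0,L1,L2} ∩ {L0,L3,L5} = {L0}; idom=L0
  L7: preds {L0,L4,L6}: {L0} ∩ {L0,L3,L4} ∩ {L0,L6} = {L0}; idom=L0

DF walk-up:
  L1←L0: walk · to L0
  L1←L2: walk L2→L1 to L0
  L6←L2: walk L2→L1 to L0
  L6←L5: walk L5→L3 to L0
  L7←L0: walk · to L0
  L7←L4: walk L4→L3 to L0
  L7←L6: walk L6 to L0
  DF(L0)=∅
  DF(L1)={L1,L6}
  DF(L2)={L1,L6}
  DF(L3)={L6,L7}
  DF(L4)={L7}
  DF(L5)={L6}
  DF(L6)={L7}
  DF(L7)=∅

DF(L6) = ["L7"]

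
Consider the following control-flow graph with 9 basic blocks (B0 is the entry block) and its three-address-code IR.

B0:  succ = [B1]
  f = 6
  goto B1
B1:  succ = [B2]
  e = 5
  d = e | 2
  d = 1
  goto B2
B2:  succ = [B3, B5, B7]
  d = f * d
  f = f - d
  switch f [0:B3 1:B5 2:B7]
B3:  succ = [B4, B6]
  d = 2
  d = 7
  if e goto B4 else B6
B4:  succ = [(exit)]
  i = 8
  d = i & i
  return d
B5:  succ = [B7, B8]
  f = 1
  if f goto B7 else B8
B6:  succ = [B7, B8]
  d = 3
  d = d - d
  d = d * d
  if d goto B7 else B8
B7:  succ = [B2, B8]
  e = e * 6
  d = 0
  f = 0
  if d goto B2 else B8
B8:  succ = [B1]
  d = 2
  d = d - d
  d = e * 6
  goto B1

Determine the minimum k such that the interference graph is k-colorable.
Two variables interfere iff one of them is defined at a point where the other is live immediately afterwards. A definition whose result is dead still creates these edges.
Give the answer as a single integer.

Per-block:
  B0 def {f} use ∅
  B1 def {d,e} use ∅
  B2 def {d,f} use {d,f}
  B3 def {d} use {e}
  B4 def {d,i} use ∅
  B5 def {f} use ∅
  B6 def {d} use ∅
  B7 def {d,e,f} use {e}
  B8 def {d} use {e}

Liveness:
  live B0: ∅→{f}
  live B1: {f}→{d,e,f}
  live B2: {d,e,f}→{e,f}
  live B3: {e,f}→{e,f}
  live B4: ∅→∅
  live B5: {e}→{e,f}
  live B6: {e,f}→{e,f}
  live B7: {e}→{d,e,f}
  live B8: {e,f}→{f}

Interfere edges:
  d↔{e,f}
  e↔{d,f}
  f↔{d,e}
  i↔∅

Registers:
  lower bound: {d,e,f} mutually conflict ⇒ χ ≥ 3
  3-colouring: c0={d,i}  c1={e}  c2={f}
  χ = 3

Answer: 3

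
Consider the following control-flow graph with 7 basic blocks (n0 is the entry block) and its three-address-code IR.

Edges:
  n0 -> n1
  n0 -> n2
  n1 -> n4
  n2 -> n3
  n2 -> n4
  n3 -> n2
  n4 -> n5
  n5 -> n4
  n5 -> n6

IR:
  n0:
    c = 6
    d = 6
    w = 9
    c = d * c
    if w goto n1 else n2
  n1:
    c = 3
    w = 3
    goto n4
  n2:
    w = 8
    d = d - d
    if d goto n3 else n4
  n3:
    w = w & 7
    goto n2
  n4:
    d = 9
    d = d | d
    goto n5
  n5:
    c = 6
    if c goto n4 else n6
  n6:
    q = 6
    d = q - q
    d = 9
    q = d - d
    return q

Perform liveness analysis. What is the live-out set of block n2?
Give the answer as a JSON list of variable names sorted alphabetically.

Answer: ["d", "w"]

Working:
Per-block:
  n0 def {c,d,w} use ∅
  n1 def {c,w} use ∅
  n2 def {d,w} use {d}
  n3 def {w} use {w}
  n4 def {d} use ∅
  n5 def {c} use ∅
  n6 def {d,q} use ∅

Liveness:
  n0: in=∅ out={d}
  n1: in=∅ out=∅
  n2: in={d} out={d,w}
  n3: in={d,w} out={d}
  n4: in=∅ out=∅
  n5: in=∅ out=∅
  n6: in=∅ out=∅

live-out(n2) = ["d", "w"]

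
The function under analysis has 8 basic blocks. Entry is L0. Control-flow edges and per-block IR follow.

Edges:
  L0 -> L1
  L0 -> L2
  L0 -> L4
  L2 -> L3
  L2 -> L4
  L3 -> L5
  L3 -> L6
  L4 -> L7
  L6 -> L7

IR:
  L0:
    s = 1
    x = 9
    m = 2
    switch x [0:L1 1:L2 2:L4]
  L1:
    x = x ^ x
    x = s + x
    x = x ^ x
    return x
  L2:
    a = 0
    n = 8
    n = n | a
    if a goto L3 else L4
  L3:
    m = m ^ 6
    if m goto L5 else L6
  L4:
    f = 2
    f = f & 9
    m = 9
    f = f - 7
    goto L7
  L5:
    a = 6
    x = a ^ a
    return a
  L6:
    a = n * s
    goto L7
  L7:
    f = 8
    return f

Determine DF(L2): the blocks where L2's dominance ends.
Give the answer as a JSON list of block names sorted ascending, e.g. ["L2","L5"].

Answer: ["L4", "L7"]

Working:
idom tree: L1←L0 L2←L0 L3←L2 L4←L0 L5←L3 L6←L3 L7←L0
Join-block Dom:
  L4: preds {L0,L2}: {L0} ∩ {L0,L2} = {L0}; idom=L0
  L7: preds {L4,L6}: {L0,L4} ∩ {L0,L2,L3,L6} = {L0}; idom=L0

DF walk-up:
  join L4 pred L0: · stop@L0
  join L4 pred L2: L2 stop@L0
  join L7 pred L4: L4 stop@L0
  join L7 pred L6: L6→L3→L2 stop@L0
  L0: DF=∅
  L1: DF=∅
  L2: DF={L4,L7}
  L3: DF={L7}
  L4: DF={L7}
  L5: DF=∅
  L6: DF={L7}
  L7: DF=∅

DF(L2) = ["L4", "L7"]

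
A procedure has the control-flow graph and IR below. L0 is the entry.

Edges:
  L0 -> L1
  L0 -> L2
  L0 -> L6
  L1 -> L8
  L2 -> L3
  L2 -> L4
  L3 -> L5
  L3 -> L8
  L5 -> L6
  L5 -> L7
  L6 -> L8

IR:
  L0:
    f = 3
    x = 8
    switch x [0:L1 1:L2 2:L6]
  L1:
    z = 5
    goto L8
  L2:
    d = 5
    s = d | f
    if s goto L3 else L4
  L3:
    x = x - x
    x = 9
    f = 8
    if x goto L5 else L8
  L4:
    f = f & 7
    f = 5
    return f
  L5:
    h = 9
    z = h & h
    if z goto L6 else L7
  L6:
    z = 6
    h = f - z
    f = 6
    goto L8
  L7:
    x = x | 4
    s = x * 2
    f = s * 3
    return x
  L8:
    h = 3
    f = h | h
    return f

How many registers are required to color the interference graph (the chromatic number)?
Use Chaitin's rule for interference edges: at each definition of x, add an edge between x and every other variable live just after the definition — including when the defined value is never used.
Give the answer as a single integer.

Answer: 3

Derivation:
def/use:
  L0: def={f,x} ue=∅
  L1: def={z} ue=∅
  L2: def={d,s} ue={f}
  L3: def={f,x} ue={x}
  L4: def={f} ue={f}
  L5: def={h,z} ue=∅
  L6: def={f,h,z} ue={f}
  L7: def={f,s,x} ue={x}
  L8: def={f,h} ue=∅

Backward fixpoint:
  live L0: ∅→{f,x}
  live L1: ∅→∅
  live L2: {f,x}→{f,x}
  live L3: {x}→{f,x}
  live L4: {f}→∅
  live L5: {f,x}→{f,x}
  live L6: {f}→∅
  live L7: {x}→∅
  live L8: ∅→∅

Interfere edges:
  d — {f,x}
  f — {d,h,s,x,z}
  h — {f,x}
  s — {f,x}
  x — {d,f,h,s,z}
  z — {f,x}

Colouring:
  {d,f,x} pairwise interfere (3-clique) ⇒ χ ≥ 3
  3-colouring: r0={f}  r1={x}  r2={d,h,s,z}
  χ = 3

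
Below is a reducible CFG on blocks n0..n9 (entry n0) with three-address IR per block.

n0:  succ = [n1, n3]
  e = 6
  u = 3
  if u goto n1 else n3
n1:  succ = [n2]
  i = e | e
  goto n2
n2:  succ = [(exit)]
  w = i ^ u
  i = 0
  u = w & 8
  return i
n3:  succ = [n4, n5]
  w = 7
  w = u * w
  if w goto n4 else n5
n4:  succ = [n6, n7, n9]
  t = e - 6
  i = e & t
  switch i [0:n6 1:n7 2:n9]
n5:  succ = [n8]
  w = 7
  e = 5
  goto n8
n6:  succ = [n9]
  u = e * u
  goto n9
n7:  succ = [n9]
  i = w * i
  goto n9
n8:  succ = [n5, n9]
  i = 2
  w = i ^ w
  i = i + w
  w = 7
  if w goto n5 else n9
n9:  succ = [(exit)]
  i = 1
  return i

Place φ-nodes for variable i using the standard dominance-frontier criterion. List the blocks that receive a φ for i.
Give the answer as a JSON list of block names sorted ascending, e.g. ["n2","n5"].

Answer: ["n5", "n9"]

Analysis:
idom tree: n1←n0 n2←n1 n3←n0 n4←n3 n5←n3 n6←n4 n7←n4 n8←n5 n9←n3
Join-block Dom:
  n5: preds {n3,n8}: {n0,n3} ∩ {n0,n3,n5,n8} = {n0,n3}; idom=n3
  n9: preds {n4,n6,n7,n8}: {n0,n3,n4} ∩ {n0,n3,n4,n6} ∩ {n0,n3,n4,n7} ∩ {n0,n3,n5,n8} = {n0,n3}; idom=n3

DF derivation:
  join n5 pred n3: · stop@n3
  join n5 pred n8: n8→n5 stop@n3
  join n9 pred n4: n4 stop@n3
  join n9 pred n6: n6→n4 stop@n3
  join n9 pred n7: n7→n4 stop@n3
  join n9 pred n8: n8→n5 stop@n3
  n0: DF=∅
  n1: DF=∅
  n2: DF=∅
  n3: DF=∅
  n4: DF={n9}
  n5: DF={n5,n9}
  n6: DF={n9}
  n7: DF={n9}
  n8: DF={n5,n9}
  n9: DF=∅

φ for i: defs {n1,n2,n4,n7,n8,n9}
  DF⁺ = {n5,n9}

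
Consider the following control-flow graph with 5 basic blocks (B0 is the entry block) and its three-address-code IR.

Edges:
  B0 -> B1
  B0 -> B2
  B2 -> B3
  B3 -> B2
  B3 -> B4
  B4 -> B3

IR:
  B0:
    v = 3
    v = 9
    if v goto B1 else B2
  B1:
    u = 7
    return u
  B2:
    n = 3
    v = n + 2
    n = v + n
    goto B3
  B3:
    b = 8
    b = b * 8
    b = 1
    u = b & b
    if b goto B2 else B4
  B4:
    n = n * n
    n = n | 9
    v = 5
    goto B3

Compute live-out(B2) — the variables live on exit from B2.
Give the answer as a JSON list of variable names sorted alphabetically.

Answer: ["n"]

Derivation:
def/use:
  B0: {v} / ∅
  B1: {u} / ∅
  B2: {n,v} / ∅
  B3: {b,u} / ∅
  B4: {n,v} / {n}

Backward fixpoint:
  live B0: ∅→∅
  live B1: ∅→∅
  live B2: ∅→{n}
  live B3: {n}→{n}
  live B4: {n}→{n}

live-out(B2) = ["n"]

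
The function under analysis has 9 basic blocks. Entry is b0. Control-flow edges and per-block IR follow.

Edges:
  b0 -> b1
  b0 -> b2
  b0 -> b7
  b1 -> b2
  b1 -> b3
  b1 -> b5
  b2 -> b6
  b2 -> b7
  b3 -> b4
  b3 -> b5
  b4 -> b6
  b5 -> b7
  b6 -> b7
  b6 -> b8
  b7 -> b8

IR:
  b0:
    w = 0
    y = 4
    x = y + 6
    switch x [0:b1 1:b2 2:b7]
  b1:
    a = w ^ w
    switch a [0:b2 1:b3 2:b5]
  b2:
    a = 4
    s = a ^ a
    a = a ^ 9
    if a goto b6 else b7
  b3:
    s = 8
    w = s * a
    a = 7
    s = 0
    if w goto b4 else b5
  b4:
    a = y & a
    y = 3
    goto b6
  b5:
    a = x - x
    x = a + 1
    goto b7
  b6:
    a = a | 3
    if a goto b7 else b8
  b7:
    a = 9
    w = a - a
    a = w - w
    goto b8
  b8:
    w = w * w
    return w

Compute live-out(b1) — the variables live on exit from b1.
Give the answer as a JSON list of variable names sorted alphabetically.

Answer: ["a", "w", "x", "y"]

Derivation:
Block summaries:
  b0: {w,x,y} / ∅
  b1: {a} / {w}
  b2: {a,s} / ∅
  b3: {a,s,w} / {a}
  b4: {a,y} / {a,y}
  b5: {a,x} / {x}
  b6: {a} / {a}
  b7: {a,w} / ∅
  b8: {w} / {w}

Live sets:
  b0 li=∅ lo={w,x,y}
  b1 li={w,x,y} lo={a,w,x,y}
  b2 li={w} lo={a,w}
  b3 li={a,x,y} lo={a,w,x,y}
  b4 li={a,w,y} lo={a,w}
  b5 li={x} lo=∅
  b6 li={a,w} lo={w}
  b7 li=∅ lo={w}
  b8 li={w} lo=∅

live-out(b1) = ["a", "w", "x", "y"]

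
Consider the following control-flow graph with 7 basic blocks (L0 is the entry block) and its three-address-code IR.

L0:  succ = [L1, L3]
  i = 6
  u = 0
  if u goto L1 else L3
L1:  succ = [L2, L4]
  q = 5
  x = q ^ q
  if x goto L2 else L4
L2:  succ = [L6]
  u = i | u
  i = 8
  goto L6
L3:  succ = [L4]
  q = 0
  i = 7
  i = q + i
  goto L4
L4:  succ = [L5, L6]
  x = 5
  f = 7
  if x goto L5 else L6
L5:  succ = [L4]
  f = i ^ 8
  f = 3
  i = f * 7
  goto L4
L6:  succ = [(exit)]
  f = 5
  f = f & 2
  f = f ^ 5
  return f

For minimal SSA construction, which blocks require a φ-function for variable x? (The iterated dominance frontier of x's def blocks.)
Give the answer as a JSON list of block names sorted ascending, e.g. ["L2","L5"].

idom tree: L1←L0 L2←L1 L3←L0 L4←L0 L5←L4 L6←L0
Join-block Dom:
  L4: preds {L1,L3,L5}: {L0,L1} ∩ {L0,L3} ∩ {L0,L4,L5} = {L0}; idom=L0
  L6: preds {L2,L4}: {L0,L1,L2} ∩ {L0,L4} = {L0}; idom=L0

DF walk-up:
  L4←L1: walk L1 to L0
  L4←L3: walk L3 to L0
  L4←L5: walk L5→L4 to L0
  L6←L2: walk L2→L1 to L0
  L6←L4: walk L4 to L0
  DF(L0)=∅
  DF(L1)={L4,L6}
  DF(L2)={L6}
  DF(L3)={L4}
  DF(L4)={L4,L6}
  DF(L5)={L4}
  DF(L6)=∅

φ for x: defs {L1,L4}
  DF⁺ = {L4,L6}

Answer: ["L4", "L6"]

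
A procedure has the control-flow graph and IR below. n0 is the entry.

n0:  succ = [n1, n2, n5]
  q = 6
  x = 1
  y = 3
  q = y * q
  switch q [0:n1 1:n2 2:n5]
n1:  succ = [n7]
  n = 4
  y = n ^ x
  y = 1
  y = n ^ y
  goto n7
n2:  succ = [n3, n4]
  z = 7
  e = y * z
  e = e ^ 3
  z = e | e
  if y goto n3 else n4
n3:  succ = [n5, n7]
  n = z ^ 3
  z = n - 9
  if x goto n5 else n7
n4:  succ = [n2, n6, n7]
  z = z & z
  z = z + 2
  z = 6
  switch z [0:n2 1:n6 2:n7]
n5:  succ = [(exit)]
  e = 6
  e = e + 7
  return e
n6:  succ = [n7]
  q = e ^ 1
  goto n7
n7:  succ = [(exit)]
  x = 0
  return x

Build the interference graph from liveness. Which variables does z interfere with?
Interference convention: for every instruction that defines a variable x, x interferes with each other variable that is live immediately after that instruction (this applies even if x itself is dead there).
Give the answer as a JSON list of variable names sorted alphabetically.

Per-block:
  n0: {q,x,y} / ∅
  n1: {n,y} / {x}
  n2: {e,z} / {y}
  n3: {n,z} / {x,z}
  n4: {z} / {z}
  n5: {e} / ∅
  n6: {q} / {e}
  n7: {x} / ∅

Live sets:
  live n0: ∅→{x,y}
  live n1: {x}→∅
  live n2: {x,y}→{e,x,y,z}
  live n3: {x,z}→∅
  live n4: {e,x,y,z}→{e,x,y}
  live n5: ∅→∅
  live n6: {e}→∅
  live n7: ∅→∅

Interfere edges:
  e — {x,y,z}
  n — {x,y}
  q — {x,y}
  x — {e,n,q,y,z}
  y — {e,n,q,x,z}
  z — {e,x,y}

N(z) = ["e", "x", "y"]

Answer: ["e", "x", "y"]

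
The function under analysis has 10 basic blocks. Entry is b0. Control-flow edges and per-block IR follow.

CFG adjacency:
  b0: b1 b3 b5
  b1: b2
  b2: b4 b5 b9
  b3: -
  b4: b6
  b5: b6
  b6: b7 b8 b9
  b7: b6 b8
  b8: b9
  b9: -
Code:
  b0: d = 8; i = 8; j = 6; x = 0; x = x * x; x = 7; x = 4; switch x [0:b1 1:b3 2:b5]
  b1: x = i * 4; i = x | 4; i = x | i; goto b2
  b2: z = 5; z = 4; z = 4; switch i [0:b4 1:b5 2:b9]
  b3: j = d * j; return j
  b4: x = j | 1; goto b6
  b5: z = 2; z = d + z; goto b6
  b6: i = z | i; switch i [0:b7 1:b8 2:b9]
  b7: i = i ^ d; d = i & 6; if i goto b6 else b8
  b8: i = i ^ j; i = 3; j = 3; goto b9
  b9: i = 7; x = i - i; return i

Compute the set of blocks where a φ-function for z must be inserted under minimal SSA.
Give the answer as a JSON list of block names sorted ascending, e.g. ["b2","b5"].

Answer: ["b5", "b6", "b9"]

Analysis:
idom tree: b1←b0 b2←b1 b3←b0 b4←b2 b5←b0 b6←b0 b7←b6 b8←b6 b9←b0
Dom at joins:
  b5: preds {b0,b2}: {b0} ∩ {b0,b1,b2} = {b0}; idom=b0
  b6: preds {b4,b5,b7}: {b0,b1,b2,b4} ∩ {b0,b5} ∩ {b0,b6,b7} = {b0}; idom=b0
  b8: preds {b6,b7}: {b0,b6} ∩ {b0,b6,b7} = {b0,b6}; idom=b6
  b9: preds {b2,b6,b8}: {b0,b1,b2} ∩ {b0,b6} ∩ {b0,b6,b8} = {b0}; idom=b0

DF derivation:
  b5←b0: walk · to b0
  b5←b2: walk b2→b1 to b0
  b6←b4: walk b4→b2→b1 to b0
  b6←b5: walk b5 to b0
  b6←b7: walk b7→b6 to b0
  b8←b6: walk · to b6
  b8←b7: walk b7 to b6
  b9←b2: walk b2→b1 to b0
  b9←b6: walk b6 to b0
  b9←b8: walk b8→b6 to b0
  DF(b0)=∅
  DF(b1)={b5,b6,b9}
  DF(b2)={b5,b6,b9}
  DF(b3)=∅
  DF(b4)={b6}
  DF(b5)={b6}
  DF(b6)={b6,b9}
  DF(b7)={b6,b8}
  DF(b8)={b9}
  DF(b9)=∅

φ for z: defs {b2,b5}
  DF⁺ = {b5,b6,b9}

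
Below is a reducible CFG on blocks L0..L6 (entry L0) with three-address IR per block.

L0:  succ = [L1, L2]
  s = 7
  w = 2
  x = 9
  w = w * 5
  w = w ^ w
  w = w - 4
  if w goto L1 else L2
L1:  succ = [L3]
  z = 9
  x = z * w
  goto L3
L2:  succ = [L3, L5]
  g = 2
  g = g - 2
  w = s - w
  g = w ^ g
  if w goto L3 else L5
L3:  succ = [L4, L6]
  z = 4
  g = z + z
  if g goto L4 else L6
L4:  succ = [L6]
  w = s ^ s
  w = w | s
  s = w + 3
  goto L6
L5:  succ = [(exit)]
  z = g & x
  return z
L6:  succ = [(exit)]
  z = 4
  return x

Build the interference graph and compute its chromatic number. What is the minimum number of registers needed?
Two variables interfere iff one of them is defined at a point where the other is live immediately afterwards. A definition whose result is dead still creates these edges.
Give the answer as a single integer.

Block summaries:
  L0: def={s,w,x} ue=∅
  L1: def={x,z} ue={w}
  L2: def={g,w} ue={s,w}
  L3: def={g,z} ue=∅
  L4: def={s,w} ue={s}
  L5: def={z} ue={g,x}
  L6: def={z} ue={x}

Backward fixpoint:
  L0: in=∅ out={s,w,x}
  L1: in={s,w} out={s,x}
  L2: in={s,w,x} out={g,s,x}
  L3: in={s,x} out={s,x}
  L4: in={s,x} out={x}
  L5: in={g,x} out=∅
  L6: in={x} out=∅

Conflict graph:
  g: {s,w,x}
  s: {g,w,x,z}
  w: {g,s,x,z}
  x: {g,s,w,z}
  z: {s,w,x}

Registers:
  {g,s,w,x} pairwise interfere (4-clique) ⇒ χ ≥ 4
  4-colouring: r0={s}  r1={w}  r2={x}  r3={g,z}
  χ = 4

Answer: 4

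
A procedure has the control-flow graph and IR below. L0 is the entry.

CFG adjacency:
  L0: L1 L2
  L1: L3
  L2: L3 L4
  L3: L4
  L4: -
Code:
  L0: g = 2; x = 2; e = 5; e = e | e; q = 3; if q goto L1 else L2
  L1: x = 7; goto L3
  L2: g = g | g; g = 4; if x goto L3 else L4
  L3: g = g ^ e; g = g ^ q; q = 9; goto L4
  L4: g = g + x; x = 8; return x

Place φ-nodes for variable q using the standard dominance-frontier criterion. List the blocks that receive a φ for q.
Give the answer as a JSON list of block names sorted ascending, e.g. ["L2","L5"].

idom tree: L1←L0 L2←L0 L3←L0 L4←L0
Dom∩ at merges:
  L3: preds {L1,L2}: {L0,L1} ∩ {L0,L2} = {L0}; idom=L0
  L4: preds {L2,L3}: {L0,L2} ∩ {L0,L3} = {L0}; idom=L0

DF walk-up:
  L3←L1: walk L1 to L0
  L3←L2: walk L2 to L0
  L4←L2: walk L2 to L0
  L4←L3: walk L3 to L0
  DF(L0)=∅
  DF(L1)={L3}
  DF(L2)={L3,L4}
  DF(L3)={L4}
  DF(L4)=∅

φ for q: defs {L0,L3}
  DF⁺ = {L4}

Answer: ["L4"]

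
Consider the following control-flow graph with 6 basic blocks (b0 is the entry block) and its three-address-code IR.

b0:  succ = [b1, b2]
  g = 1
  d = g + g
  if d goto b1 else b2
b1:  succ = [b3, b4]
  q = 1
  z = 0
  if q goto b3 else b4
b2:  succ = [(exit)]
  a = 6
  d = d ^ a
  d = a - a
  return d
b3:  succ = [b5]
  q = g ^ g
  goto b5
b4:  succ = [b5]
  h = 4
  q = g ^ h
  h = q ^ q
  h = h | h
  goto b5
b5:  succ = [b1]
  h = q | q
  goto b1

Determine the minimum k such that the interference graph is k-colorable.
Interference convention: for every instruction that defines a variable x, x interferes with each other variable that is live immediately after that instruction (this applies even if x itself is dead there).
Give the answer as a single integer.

Answer: 3

Working:
Per-block:
  b0 def {d,g} use ∅
  b1 def {q,z} use ∅
  b2 def {a,d} use {d}
  b3 def {q} use {g}
  b4 def {h,q} use {g}
  b5 def {h} use {q}

Live sets:
  b0: in=∅ out={d,g}
  b1: in={g} out={g}
  b2: in={d} out=∅
  b3: in={g} out={g,q}
  b4: in={g} out={g,q}
  b5: in={g,q} out={g}

Interfere edges:
  a — {d}
  d — {a,g}
  g — {d,h,q,z}
  h — {g,q}
  q — {g,h,z}
  z — {g,q}

Registers:
  lower bound: {g,h,q} mutually conflict ⇒ χ ≥ 3
  assign a→c0 d→c1 g→c0 h→c2 q→c1 z→c2 — no edge inside a register ⇒ χ ≤ 3
  χ = 3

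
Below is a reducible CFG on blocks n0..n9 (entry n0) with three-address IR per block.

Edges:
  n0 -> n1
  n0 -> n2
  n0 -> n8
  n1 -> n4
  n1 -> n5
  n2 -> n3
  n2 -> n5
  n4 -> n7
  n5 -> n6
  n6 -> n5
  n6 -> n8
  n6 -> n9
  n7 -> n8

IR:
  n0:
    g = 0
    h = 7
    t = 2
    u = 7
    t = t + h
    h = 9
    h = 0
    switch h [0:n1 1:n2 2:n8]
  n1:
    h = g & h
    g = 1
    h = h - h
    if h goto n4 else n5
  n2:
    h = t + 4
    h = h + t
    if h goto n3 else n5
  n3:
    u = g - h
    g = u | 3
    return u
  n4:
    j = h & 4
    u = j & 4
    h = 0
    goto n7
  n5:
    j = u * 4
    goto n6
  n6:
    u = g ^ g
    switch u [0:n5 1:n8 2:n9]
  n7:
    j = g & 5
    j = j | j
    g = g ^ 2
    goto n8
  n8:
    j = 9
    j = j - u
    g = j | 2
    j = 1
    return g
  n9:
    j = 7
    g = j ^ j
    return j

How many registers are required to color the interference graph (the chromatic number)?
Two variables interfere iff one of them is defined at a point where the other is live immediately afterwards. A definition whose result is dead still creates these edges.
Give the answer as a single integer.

def/use:
  n0: def={g,h,t,u} ue=∅
  n1: def={g,h} ue={g,h}
  n2: def={h} ue={t}
  n3: def={g,u} ue={g,h}
  n4: def={h,j,u} ue={h}
  n5: def={j} ue={u}
  n6: def={u} ue={g}
  n7: def={g,j} ue={g}
  n8: def={g,j} ue={u}
  n9: def={g,j} ue=∅

Liveness:
  n0: in=∅ out={g,h,t,u}
  n1: in={g,h,u} out={g,h,u}
  n2: in={g,t,u} out={g,h,u}
  n3: in={g,h} out=∅
  n4: in={g,h} out={g,u}
  n5: in={g,u} out={g}
  n6: in={g} out={g,u}
  n7: in={g,u} out={u}
  n8: in={u} out=∅
  n9: in=∅ out=∅

Interfere edges:
  g: {h,j,t,u}
  h: {g,t,u}
  j: {g,u}
  t: {g,h,u}
  u: {g,h,j,t}

Colouring:
  {g,h,t,u} pairwise interfere (4-clique) ⇒ χ ≥ 4
  assign g→r0 h→r2 j→r2 t→r3 u→r1 — no edge inside a register ⇒ χ ≤ 4
  χ = 4

Answer: 4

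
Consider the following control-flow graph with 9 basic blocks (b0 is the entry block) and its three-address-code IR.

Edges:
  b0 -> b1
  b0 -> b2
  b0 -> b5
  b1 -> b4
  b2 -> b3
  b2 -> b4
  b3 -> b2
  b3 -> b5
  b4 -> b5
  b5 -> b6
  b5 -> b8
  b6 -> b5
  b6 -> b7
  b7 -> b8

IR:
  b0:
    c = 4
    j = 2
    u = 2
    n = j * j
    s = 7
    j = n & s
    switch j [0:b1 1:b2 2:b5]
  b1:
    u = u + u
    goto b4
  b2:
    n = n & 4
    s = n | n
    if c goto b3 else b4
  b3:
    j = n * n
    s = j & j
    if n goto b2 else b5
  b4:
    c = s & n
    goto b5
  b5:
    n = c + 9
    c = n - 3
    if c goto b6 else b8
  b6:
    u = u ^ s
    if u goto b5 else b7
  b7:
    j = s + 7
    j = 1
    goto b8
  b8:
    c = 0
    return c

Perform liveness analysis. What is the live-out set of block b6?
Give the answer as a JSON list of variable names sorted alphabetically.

Block summaries:
  b0: def={c,j,n,s,u} ue=∅
  b1: def={u} ue={u}
  b2: def={n,s} ue={c,n}
  b3: def={j,s} ue={n}
  b4: def={c} ue={n,s}
  b5: def={c,n} ue={c}
  b6: def={u} ue={s,u}
  b7: def={j} ue={s}
  b8: def={c} ue=∅

Live sets:
  b0: in=∅ out={c,n,s,u}
  b1: in={n,s,u} out={n,s,u}
  b2: in={c,n,u} out={c,n,s,u}
  b3: in={c,n,u} out={c,n,s,u}
  b4: in={n,s,u} out={c,s,u}
  b5: in={c,s,u} out={c,s,u}
  b6: in={c,s,u} out={c,s,u}
  b7: in={s} out=∅
  b8: in=∅ out=∅

live-out(b6) = ["c", "s", "u"]

Answer: ["c", "s", "u"]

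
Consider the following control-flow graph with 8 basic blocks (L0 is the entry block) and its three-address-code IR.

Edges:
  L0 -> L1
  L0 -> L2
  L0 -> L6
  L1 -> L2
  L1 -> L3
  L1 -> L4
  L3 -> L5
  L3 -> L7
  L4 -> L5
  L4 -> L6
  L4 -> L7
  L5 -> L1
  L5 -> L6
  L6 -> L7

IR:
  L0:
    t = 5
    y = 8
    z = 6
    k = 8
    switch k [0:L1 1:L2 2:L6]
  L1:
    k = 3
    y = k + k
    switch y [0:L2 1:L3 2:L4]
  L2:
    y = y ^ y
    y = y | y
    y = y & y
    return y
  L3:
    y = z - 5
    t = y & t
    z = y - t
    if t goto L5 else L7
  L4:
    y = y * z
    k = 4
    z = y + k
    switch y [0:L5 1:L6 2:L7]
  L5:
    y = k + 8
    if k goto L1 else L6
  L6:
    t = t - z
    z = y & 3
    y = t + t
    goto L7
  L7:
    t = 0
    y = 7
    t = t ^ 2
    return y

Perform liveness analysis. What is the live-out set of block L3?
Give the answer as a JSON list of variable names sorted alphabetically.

Answer: ["k", "t", "z"]

Derivation:
def/use:
  L0: {k,t,y,z} / ∅
  L1: {k,y} / ∅
  L2: {y} / {y}
  L3: {t,y,z} / {t,z}
  L4: {k,y,z} / {y,z}
  L5: {y} / {k}
  L6: {t,y,z} / {t,y,z}
  L7: {t,y} / ∅

Live sets:
  L0: in=∅ out={t,y,z}
  L1: in={t,z} out={k,t,y,z}
  L2: in={y} out=∅
  L3: in={k,t,z} out={k,t,z}
  L4: in={t,y,z} out={k,t,y,z}
  L5: in={k,t,z} out={t,y,z}
  L6: in={t,y,z} out=∅
  L7: in=∅ out=∅

live-out(L3) = ["k", "t", "z"]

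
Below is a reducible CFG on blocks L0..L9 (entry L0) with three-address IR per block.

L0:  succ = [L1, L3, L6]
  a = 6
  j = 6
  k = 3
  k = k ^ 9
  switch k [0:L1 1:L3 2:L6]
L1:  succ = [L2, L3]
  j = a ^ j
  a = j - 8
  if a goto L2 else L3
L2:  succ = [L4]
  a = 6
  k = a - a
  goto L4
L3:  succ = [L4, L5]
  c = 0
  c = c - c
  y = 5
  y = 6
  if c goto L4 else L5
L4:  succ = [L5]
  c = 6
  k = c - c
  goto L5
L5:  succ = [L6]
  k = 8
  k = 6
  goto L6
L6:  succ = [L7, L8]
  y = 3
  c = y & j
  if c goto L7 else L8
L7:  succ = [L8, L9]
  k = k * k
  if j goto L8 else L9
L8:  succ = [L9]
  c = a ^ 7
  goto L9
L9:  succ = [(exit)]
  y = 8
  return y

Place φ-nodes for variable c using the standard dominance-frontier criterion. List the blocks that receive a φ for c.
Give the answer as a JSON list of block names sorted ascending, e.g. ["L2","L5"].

Answer: ["L4", "L5", "L6", "L9"]

Working:
idom tree: L1←L0 L2←L1 L3←L0 L4←L0 L5←L0 L6←L0 L7←L6 L8←L6 L9←L6
Dom∩ at merges:
  L3: preds {L0,L1}: {L0} ∩ {L0,L1} = {L0}; idom=L0
  L4: preds {L2,L3}: {L0,L1,L2} ∩ {L0,L3} = {L0}; idom=L0
  L5: preds {L3,L4}: {L0,L3} ∩ {L0,L4} = {L0}; idom=L0
  L6: preds {L0,L5}: {L0} ∩ {L0,L5} = {L0}; idom=L0
  L8: preds {L6,L7}: {L0,L6} ∩ {L0,L6,L7} = {L0,L6}; idom=L6
  L9: preds {L7,L8}: {L0,L6,L7} ∩ {L0,L6,L8} = {L0,L6}; idom=L6

DF walk-up:
  join L3 pred L0: · stop@L0
  join L3 pred L1: L1 stop@L0
  join L4 pred L2: L2→L1 stop@L0
  join L4 pred L3: L3 stop@L0
  join L5 pred L3: L3 stop@L0
  join L5 pred L4: L4 stop@L0
  join L6 pred L0: · stop@L0
  join L6 pred L5: L5 stop@L0
  join L8 pred L6: · stop@L6
  join L8 pred L7: L7 stop@L6
  join L9 pred L7: L7 stop@L6
  join L9 pred L8: L8 stop@L6
  DF(L0)=∅
  DF(L1)={L3,L4}
  DF(L2)={L4}
  DF(L3)={L4,L5}
  DF(L4)={L5}
  DF(L5)={L6}
  DF(L6)=∅
  DF(L7)={L8,L9}
  DF(L8)={L9}
  DF(L9)=∅

φ for c: defs {L3,L4,L6,L8}
  DF⁺ = {L4,L5,L6,L9}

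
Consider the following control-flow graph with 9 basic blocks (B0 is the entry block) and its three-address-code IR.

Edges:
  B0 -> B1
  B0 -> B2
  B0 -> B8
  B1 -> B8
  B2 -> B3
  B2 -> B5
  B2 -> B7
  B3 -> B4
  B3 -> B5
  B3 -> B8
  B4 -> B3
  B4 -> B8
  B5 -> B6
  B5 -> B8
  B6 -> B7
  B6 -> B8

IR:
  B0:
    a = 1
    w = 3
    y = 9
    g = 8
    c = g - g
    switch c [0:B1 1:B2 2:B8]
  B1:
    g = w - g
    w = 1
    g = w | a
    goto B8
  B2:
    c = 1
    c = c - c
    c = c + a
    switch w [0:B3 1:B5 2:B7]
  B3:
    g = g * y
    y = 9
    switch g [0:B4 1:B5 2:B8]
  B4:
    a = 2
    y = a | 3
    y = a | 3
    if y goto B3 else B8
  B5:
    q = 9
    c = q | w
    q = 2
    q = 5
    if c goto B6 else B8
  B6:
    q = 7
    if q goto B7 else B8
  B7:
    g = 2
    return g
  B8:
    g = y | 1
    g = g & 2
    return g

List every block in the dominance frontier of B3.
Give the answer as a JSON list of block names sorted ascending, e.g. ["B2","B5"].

idom tree: B1←B0 B2←B0 B3←B2 B4←B3 B5←B2 B6←B5 B7←B2 B8←B0
Join-block Dom:
  B3: preds {B2,B4}: {B0,B2} ∩ {B0,B2,B3,B4} = {B0,B2}; idom=B2
  B5: preds {B2,B3}: {B0,B2} ∩ {B0,B2,B3} = {B0,B2}; idom=B2
  B7: preds {B2,B6}: {B0,B2} ∩ {B0,B2,B5,B6} = {B0,B2}; idom=B2
  B8: preds {B0,B1,B3,B4,B5,B6}: {B0} ∩ {B0,B1} ∩ {B0,B2,B3} ∩ {B0,B2,B3,B4} ∩ {B0,B2,B5} ∩ {B0,B2,B5,B6} = {B0}; idom=B0

DF derivation:
  B3←B2: walk · to B2
  B3←B4: walk B4→B3 to B2
  B5←B2: walk · to B2
  B5←B3: walk B3 to B2
  B7←B2: walk · to B2
  B7←B6: walk B6→B5 to B2
  B8←B0: walk · to B0
  B8←B1: walk B1 to B0
  B8←B3: walk B3→B2 to B0
  B8←B4: walk B4→B3→B2 to B0
  B8←B5: walk B5→B2 to B0
  B8←B6: walk B6→B5→B2 to B0
  DF(B0)=∅
  DF(B1)={B8}
  DF(B2)={B8}
  DF(B3)={B3,B5,B8}
  DF(B4)={B3,B8}
  DF(B5)={B7,B8}
  DF(B6)={B7,B8}
  DF(B7)=∅
  DF(B8)=∅

DF(B3) = ["B3", "B5", "B8"]

Answer: ["B3", "B5", "B8"]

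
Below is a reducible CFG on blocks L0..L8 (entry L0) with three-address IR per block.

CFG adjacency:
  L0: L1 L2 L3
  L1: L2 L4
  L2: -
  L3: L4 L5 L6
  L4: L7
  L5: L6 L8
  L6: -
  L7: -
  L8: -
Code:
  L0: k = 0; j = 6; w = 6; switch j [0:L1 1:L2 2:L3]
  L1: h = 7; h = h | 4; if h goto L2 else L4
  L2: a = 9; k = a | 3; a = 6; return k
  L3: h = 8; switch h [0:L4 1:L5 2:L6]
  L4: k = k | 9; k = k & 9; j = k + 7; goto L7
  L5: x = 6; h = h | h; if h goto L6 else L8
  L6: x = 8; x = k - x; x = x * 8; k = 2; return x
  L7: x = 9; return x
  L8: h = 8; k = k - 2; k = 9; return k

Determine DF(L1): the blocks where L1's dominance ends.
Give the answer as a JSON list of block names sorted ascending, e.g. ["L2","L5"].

idom tree: L1←L0 L2←L0 L3←L0 L4←L0 L5←L3 L6←L3 L7←L4 L8←L5
Dom at joins:
  L2: preds {L0,L1}: {L0} ∩ {L0,L1} = {L0}; idom=L0
  L4: preds {L1,L3}: {L0,L1} ∩ {L0,L3} = {L0}; idom=L0
  L6: preds {L3,L5}: {L0,L3} ∩ {L0,L3,L5} = {L0,L3}; idom=L3

DF walk-up:
  L2←L0: walk · to L0
  L2←L1: walk L1 to L0
  L4←L1: walk L1 to L0
  L4←L3: walk L3 to L0
  L6←L3: walk · to L3
  L6←L5: walk L5 to L3
  DF(L0)=∅
  DF(L1)={L2,L4}
  DF(L2)=∅
  DF(L3)={L4}
  DF(L4)=∅
  DF(L5)={L6}
  DF(L6)=∅
  DF(L7)=∅
  DF(L8)=∅

DF(L1) = ["L2", "L4"]

Answer: ["L2", "L4"]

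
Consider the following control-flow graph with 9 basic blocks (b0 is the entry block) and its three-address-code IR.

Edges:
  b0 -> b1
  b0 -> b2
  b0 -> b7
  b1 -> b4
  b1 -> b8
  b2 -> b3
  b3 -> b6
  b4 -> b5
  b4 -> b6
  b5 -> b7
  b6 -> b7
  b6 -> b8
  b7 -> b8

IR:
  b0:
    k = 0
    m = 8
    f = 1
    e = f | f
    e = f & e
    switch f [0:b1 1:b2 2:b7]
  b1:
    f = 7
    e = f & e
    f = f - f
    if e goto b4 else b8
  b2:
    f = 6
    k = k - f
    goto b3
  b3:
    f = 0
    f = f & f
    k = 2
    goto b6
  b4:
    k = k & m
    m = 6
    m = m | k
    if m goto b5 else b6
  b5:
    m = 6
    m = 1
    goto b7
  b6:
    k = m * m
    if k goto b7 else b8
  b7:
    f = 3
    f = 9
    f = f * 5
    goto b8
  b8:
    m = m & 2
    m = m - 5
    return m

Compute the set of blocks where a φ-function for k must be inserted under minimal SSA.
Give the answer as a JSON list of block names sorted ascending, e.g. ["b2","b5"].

idom tree: b1←b0 b2←b0 b3←b2 b4←b1 b5←b4 b6←b0 b7←b0 b8←b0
Join-block Dom:
  b6: preds {b3,b4}: {b0,b2,b3} ∩ {b0,b1,b4} = {b0}; idom=b0
  b7: preds {b0,b5,b6}: {b0} ∩ {b0,b1,b4,b5} ∩ {b0,b6} = {b0}; idom=b0
  b8: preds {b1,b6,b7}: {b0,b1} ∩ {b0,b6} ∩ {b0,b7} = {b0}; idom=b0

DF walk-up:
  join b6 pred b3: b3→b2 stop@b0
  join b6 pred b4: b4→b1 stop@b0
  join b7 pred b0: · stop@b0
  join b7 pred b5: b5→b4→b1 stop@b0
  join b7 pred b6: b6 stop@b0
  join b8 pred b1: b1 stop@b0
  join b8 pred b6: b6 stop@b0
  join b8 pred b7: b7 stop@b0
  DF(b0)=∅
  DF(b1)={b6,b7,b8}
  DF(b2)={b6}
  DF(b3)={b6}
  DF(b4)={b6,b7}
  DF(b5)={b7}
  DF(b6)={b7,b8}
  DF(b7)={b8}
  DF(b8)=∅

φ for k: defs {b0,b2,b3,b4,b6}
  DF⁺ = {b6,b7,b8}

Answer: ["b6", "b7", "b8"]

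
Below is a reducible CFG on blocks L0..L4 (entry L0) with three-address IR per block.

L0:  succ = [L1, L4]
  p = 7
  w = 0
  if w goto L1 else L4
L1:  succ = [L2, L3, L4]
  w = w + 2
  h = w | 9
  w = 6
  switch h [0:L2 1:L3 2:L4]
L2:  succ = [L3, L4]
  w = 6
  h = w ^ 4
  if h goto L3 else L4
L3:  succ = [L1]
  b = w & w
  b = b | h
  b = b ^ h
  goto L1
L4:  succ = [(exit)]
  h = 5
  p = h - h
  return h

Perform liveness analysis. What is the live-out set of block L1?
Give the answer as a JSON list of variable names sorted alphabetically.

def/use:
  L0: def={p,w} ue=∅
  L1: def={h,w} ue={w}
  L2: def={h,w} ue=∅
  L3: def={b} ue={h,w}
  L4: def={h,p} ue=∅

Backward fixpoint:
  L0 li=∅ lo={w}
  L1 li={w} lo={h,w}
  L2 li=∅ lo={h,w}
  L3 li={h,w} lo={w}
  L4 li=∅ lo=∅

live-out(L1) = ["h", "w"]

Answer: ["h", "w"]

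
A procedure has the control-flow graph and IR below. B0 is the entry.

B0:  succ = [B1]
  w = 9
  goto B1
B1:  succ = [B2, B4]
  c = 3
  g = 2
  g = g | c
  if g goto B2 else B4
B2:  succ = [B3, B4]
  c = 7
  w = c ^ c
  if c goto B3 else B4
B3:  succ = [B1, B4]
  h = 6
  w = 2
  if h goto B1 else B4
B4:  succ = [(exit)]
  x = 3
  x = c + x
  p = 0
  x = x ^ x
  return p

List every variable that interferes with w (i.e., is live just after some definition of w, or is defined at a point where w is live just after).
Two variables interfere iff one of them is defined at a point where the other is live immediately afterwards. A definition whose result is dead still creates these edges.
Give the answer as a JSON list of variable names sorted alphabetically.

Answer: ["c", "h"]

Working:
Per-block:
  B0 def {w} use ∅
  B1 def {c,g} use ∅
  B2 def {c,w} use ∅
  B3 def {h,w} use ∅
  B4 def {p,x} use {c}

Backward fixpoint:
  live B0: ∅→∅
  live B1: ∅→{c}
  live B2: ∅→{c}
  live B3: {c}→{c}
  live B4: {c}→∅

Conflict graph:
  c — {g,h,w,x}
  g — {c}
  h — {c,w}
  p — {x}
  w — {c,h}
  x — {c,p}

N(w) = ["c", "h"]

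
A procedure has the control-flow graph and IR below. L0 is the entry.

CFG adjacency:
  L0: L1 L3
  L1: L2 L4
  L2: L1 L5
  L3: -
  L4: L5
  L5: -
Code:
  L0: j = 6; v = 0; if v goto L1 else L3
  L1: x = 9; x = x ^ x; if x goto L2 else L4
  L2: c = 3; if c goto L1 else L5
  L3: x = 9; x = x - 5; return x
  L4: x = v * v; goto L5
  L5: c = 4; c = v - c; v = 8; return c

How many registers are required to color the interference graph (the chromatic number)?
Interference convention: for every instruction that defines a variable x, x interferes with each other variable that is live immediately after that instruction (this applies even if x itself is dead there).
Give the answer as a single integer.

Block summaries:
  L0: {j,v} / ∅
  L1: {x} / ∅
  L2: {c} / ∅
  L3: {x} / ∅
  L4: {x} / {v}
  L5: {c,v} / {v}

Live sets:
  L0: in=∅ out={v}
  L1: in={v} out={v}
  L2: in={v} out={v}
  L3: in=∅ out=∅
  L4: in={v} out={v}
  L5: in={v} out=∅

Interfere edges:
  c: {v}
  j: ∅
  v: {c,x}
  x: {v}

Colouring:
  lower bound: {c,v} mutually conflict ⇒ χ ≥ 2
  assign c→c1 j→c0 v→c0 x→c1 — no edge inside a register ⇒ χ ≤ 2
  χ = 2

Answer: 2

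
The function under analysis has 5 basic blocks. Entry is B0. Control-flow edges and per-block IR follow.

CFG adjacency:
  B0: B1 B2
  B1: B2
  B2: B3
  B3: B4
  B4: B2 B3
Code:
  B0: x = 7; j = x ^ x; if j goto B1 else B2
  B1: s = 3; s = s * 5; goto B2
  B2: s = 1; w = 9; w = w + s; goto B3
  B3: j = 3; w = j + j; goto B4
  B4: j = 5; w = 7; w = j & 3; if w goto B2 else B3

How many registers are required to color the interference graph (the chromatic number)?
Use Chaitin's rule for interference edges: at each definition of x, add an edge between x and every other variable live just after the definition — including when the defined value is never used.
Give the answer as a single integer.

Per-block:
  B0: def={j,x} ue=∅
  B1: def={s} ue=∅
  B2: def={s,w} ue=∅
  B3: def={j,w} ue=∅
  B4: def={j,w} ue=∅

Live sets:
  live B0: ∅→∅
  live B1: ∅→∅
  live B2: ∅→∅
  live B3: ∅→∅
  live B4: ∅→∅

Interfere edges:
  j: {w}
  s: {w}
  w: {j,s}
  x: ∅

Registers:
  lower bound: {j,w} mutually conflict ⇒ χ ≥ 2
  assign j→c1 s→c1 w→c0 x→c0 — no edge inside a register ⇒ χ ≤ 2
  χ = 2

Answer: 2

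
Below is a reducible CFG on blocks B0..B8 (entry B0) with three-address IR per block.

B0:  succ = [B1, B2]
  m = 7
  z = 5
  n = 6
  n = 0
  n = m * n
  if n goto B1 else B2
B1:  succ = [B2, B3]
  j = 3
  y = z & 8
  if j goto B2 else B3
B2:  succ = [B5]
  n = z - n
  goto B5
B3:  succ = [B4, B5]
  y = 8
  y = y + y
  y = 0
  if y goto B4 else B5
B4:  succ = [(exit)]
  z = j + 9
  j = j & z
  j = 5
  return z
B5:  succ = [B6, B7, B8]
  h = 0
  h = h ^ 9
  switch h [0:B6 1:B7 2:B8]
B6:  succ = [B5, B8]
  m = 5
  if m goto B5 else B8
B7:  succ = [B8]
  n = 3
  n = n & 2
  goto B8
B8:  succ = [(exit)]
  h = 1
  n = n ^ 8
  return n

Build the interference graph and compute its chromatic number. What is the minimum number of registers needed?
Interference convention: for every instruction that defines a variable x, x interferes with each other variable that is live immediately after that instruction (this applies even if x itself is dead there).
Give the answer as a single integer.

Block summaries:
  B0: def={m,n,z} ue=∅
  B1: def={j,y} ue={z}
  B2: def={n} ue={n,z}
  B3: def={y} ue=∅
  B4: def={j,z} ue={j}
  B5: def={h} ue=∅
  B6: def={m} ue=∅
  B7: def={n} ue=∅
  B8: def={h,n} ue={n}

Backward fixpoint:
  B0: in=∅ out={n,z}
  B1: in={n,z} out={j,n,z}
  B2: in={n,z} out={n}
  B3: in={j,n} out={j,n}
  B4: in={j} out=∅
  B5: in={n} out={n}
  B6: in={n} out={n}
  B7: in=∅ out={n}
  B8: in={n} out=∅

Conflict graph:
  h↔{n}
  j↔{n,y,z}
  m↔{n,z}
  n↔{h,j,m,y,z}
  y↔{j,n,z}
  z↔{j,m,n,y}

Colouring:
  clique {j,n,y,z} ⇒ need ≥ 4
  assign h→r1 j→r2 m→r2 n→r0 y→r3 z→r1 — no edge inside a register ⇒ χ ≤ 4
  χ = 4

Answer: 4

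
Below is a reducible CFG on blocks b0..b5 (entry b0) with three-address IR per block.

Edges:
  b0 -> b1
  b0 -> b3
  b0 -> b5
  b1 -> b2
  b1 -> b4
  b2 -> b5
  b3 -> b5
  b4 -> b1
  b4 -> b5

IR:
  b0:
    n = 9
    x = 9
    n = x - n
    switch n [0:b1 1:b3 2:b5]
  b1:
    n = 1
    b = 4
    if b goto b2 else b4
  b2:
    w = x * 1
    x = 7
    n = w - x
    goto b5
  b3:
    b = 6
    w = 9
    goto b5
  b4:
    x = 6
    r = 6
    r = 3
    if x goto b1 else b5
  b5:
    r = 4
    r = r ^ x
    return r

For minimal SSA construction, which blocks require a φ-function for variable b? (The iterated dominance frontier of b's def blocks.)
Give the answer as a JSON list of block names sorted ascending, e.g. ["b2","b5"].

Answer: ["b1", "b5"]

Working:
idom tree: b1←b0 b2←b1 b3←b0 b4←b1 b5←b0
Join-block Dom:
  b1: preds {b0,b4}: {b0} ∩ {b0,b1,b4} = {b0}; idom=b0
  b5: preds {b0,b2,b3,b4}: {b0} ∩ {b0,b1,b2} ∩ {b0,b3} ∩ {b0,b1,b4} = {b0}; idom=b0

DF derivation:
  join b1 pred b0: · stop@b0
  join b1 pred b4: b4→b1 stop@b0
  join b5 pred b0: · stop@b0
  join b5 pred b2: b2→b1 stop@b0
  join b5 pred b3: b3 stop@b0
  join b5 pred b4: b4→b1 stop@b0
  b0 → ∅
  b1 → {b1,b5}
  b2 → {b5}
  b3 → {b5}
  b4 → {b1,b5}
  b5 → ∅

φ for b: defs {b1,b3}
  DF⁺ = {b1,b5}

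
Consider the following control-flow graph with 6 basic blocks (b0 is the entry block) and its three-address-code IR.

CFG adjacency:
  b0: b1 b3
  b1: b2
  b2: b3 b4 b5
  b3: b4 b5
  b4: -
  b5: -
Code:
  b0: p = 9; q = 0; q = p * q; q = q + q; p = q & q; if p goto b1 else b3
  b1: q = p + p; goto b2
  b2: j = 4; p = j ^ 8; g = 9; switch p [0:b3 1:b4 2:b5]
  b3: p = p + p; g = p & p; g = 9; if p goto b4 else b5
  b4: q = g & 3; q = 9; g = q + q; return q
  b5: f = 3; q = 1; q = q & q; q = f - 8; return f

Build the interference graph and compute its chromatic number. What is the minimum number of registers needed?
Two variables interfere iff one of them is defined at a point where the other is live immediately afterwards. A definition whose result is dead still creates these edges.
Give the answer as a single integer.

def/use:
  b0 def {p,q} use ∅
  b1 def {q} use {p}
  b2 def {g,j,p} use ∅
  b3 def {g,p} use {p}
  b4 def {g,q} use {g}
  b5 def {f,q} use ∅

Backward fixpoint:
  b0 li=∅ lo={p}
  b1 li={p} lo=∅
  b2 li=∅ lo={g,p}
  b3 li={p} lo={g}
  b4 li={g} lo=∅
  b5 li=∅ lo=∅

Conflict graph:
  f: {q}
  g: {p,q}
  j: ∅
  p: {g,q}
  q: {f,g,p}

Registers:
  clique {g,p,q} ⇒ need ≥ 3
  assign f→c1 g→c1 j→c0 p→c2 q→c0 — no edge inside a register ⇒ χ ≤ 3
  χ = 3

Answer: 3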